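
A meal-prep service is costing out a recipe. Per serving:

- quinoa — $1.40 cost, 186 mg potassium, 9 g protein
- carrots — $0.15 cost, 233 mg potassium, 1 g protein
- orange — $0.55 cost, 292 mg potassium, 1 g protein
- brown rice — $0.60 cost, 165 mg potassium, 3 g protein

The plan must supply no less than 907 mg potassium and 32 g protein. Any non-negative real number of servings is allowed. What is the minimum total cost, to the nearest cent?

Check every corner: each single food scaled to meet both minima, and each pair solved so both constraints bind.
quinoa only: max(907/186, 32/9) = 4.876 servings → $6.83.
carrots only: max(907/233, 32/1) = 32 servings → $4.80.
orange only: max(907/292, 32/1) = 32 servings → $17.60.
brown rice only: max(907/165, 32/3) = 10.67 servings → $6.40.
quinoa + carrots with both tight: 3.427 servings and 1.157 servings → $4.97.
quinoa + orange with both tight: 3.455 servings and 0.9054 servings → $5.33.
quinoa + brown rice with both tight: 2.761 servings and 2.385 servings → $5.30.
carrots + orange: the both-tight solution has a negative serving — not a feasible corner.
carrots + brown rice: the both-tight solution has a negative serving — not a feasible corner.
orange + brown rice with both targets exact would need a negative amount; discard.
The minimum over all feasible corners is $4.80.

$4.80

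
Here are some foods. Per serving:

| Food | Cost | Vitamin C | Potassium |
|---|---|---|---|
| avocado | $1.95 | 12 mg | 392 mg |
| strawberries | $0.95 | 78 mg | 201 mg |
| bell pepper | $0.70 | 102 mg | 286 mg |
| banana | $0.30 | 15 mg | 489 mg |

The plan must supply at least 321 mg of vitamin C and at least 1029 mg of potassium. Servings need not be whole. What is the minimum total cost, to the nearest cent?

$2.26

Check every corner: each single food scaled to meet both minima, and each pair solved so both constraints bind.
avocado only: max(321/12, 1029/392) = 26.75 servings → $52.16.
strawberries only: max(321/78, 1029/201) = 5.119 servings → $4.86.
bell pepper only: max(321/102, 1029/286) = 3.598 servings → $2.52.
banana only: max(321/15, 1029/489) = 21.4 servings → $6.42.
avocado + strawberries with both tight: 0.5589 servings and 4.029 servings → $4.92.
avocado + bell pepper with both tight: 0.3598 servings and 3.105 servings → $2.87.
avocado + banana with both targets exact would need a negative amount; discard.
strawberries + bell pepper: intersection lies outside the first quadrant.
strawberries + banana with both tight: 4.029 servings and 0.4481 servings → $3.96.
bell pepper + banana with both tight: 3.105 servings and 0.2885 servings → $2.26.
Cheapest feasible corner: $2.26.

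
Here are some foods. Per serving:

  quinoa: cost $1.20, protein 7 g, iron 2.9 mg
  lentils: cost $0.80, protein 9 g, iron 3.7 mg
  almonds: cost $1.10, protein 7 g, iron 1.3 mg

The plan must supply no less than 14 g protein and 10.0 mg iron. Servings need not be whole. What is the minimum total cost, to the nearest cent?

$2.16

This is a tiny linear program; its minimum lies at a vertex of the feasible set. List the vertices and price them.
quinoa only: max(14/7, 10.0/2.9) = 3.448 servings → $4.14.
lentils only: max(14/9, 10.0/3.7) = 2.703 servings → $2.16.
almonds only: max(14/7, 10.0/1.3) = 7.692 servings → $8.46.
quinoa + lentils with both targets exact would need a negative amount; discard.
quinoa + almonds: intersection lies outside the first quadrant.
lentils + almonds: intersection lies outside the first quadrant.
The minimum over all feasible corners is $2.16.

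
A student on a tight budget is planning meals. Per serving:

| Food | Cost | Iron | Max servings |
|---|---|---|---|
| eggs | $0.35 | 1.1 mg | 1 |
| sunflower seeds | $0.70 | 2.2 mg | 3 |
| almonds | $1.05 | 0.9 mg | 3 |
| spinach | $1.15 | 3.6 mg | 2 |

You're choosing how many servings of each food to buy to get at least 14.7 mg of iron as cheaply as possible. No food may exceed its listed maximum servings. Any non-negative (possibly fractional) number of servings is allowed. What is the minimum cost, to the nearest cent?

$4.69

Cost per mg of iron: eggs $0.3182, sunflower seeds $0.3182, spinach $0.3194, almonds $1.1667.
Take 1 serving of eggs: +1.1 mg iron for $0.35 (total $0.35, still need 13.6 mg).
Take 3 servings of sunflower seeds: +6.6 mg iron for $2.10 (total $2.45, still need 7.0 mg).
Take 1.944 servings of spinach: +7.0 mg iron for $2.24 (total $4.69, still need 0.0 mg).
Greedy by cheapest-per-mg is optimal for a single linear constraint, so the minimum cost is $4.69.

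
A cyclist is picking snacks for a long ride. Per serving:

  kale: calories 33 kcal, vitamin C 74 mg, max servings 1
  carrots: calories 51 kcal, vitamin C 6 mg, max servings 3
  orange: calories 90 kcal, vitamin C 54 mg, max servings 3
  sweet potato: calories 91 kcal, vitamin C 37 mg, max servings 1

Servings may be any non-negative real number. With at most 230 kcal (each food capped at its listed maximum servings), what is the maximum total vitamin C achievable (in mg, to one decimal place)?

192.2 mg

Vitamin C per kcal: kale 2.242, orange 0.6, sweet potato 0.4066, carrots 0.1176.
Take 1 serving of kale: uses 33 kcal, +74.0 mg vitamin C (running total 74.0 mg).
Take 2.189 servings of orange: uses 197 kcal, +118.2 mg vitamin C (running total 192.2 mg).
Greedy by best ratio exhausts the calories allowance optimally: 192.2 mg.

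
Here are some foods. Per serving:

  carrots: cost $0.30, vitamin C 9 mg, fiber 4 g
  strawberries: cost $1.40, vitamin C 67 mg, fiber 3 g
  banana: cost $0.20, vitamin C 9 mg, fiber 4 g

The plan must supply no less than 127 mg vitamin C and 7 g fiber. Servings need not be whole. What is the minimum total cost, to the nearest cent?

$2.66

carrots only: max(127/9, 7/4) = 14.11 servings → $4.23.
strawberries only: max(127/67, 7/3) = 2.333 servings → $3.27.
banana only: max(127/9, 7/4) = 14.11 servings → $2.82.
carrots + strawberries with both tight: 0.3651 servings and 1.846 servings → $2.69.
carrots + banana (both tight): parallel constraints — no distinct corner.
strawberries + banana with both tight: 1.846 servings and 0.3651 servings → $2.66.
Cheapest feasible corner: $2.66.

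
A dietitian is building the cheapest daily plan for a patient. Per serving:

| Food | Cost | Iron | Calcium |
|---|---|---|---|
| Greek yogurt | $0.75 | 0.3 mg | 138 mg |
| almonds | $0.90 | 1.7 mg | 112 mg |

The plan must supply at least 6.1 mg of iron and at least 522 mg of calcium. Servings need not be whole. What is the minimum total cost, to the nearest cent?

$3.83

Check every corner: each single food scaled to meet both minima, and each pair solved so both constraints bind.
Greek yogurt only: max(6.1/0.3, 522/138) = 20.33 servings → $15.25.
almonds only: max(6.1/1.7, 522/112) = 4.661 servings → $4.19.
Greek yogurt + almonds with both tight: 1.016 servings and 3.409 servings → $3.83.
Cheapest feasible corner: $3.83.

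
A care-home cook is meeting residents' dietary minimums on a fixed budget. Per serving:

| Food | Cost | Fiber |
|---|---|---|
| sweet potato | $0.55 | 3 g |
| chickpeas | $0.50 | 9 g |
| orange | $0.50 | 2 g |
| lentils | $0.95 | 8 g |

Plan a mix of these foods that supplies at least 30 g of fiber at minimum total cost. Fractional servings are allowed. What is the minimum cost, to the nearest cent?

Cost per g of fiber: chickpeas $0.0556, lentils $0.1187, sweet potato $0.1833, orange $0.2500.
With no serving limits, use only chickpeas: 30 g / 9 g = 3.333 servings × $0.50 = $1.67.

$1.67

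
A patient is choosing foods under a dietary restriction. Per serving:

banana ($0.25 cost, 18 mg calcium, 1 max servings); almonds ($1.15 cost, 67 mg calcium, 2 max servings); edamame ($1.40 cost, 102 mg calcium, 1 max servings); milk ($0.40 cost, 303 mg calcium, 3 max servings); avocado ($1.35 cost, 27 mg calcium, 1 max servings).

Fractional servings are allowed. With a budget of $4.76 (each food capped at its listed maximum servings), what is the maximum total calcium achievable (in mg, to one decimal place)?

Calcium per dollar: milk 757.5, edamame 72.86, banana 72, almonds 58.26, avocado 20.
Take 3 servings of milk: spends $1.20, +909.0 mg calcium (running total 909.0 mg).
Take 1 serving of edamame: spends $1.40, +102.0 mg calcium (running total 1011.0 mg).
Take 1 serving of banana: spends $0.25, +18.0 mg calcium (running total 1029.0 mg).
Take 1.661 servings of almonds: spends $1.91, +111.3 mg calcium (running total 1140.3 mg).
Filling greedily by calcium-per-dollar is optimal for one linear limit, giving 1140.3 mg.

1140.3 mg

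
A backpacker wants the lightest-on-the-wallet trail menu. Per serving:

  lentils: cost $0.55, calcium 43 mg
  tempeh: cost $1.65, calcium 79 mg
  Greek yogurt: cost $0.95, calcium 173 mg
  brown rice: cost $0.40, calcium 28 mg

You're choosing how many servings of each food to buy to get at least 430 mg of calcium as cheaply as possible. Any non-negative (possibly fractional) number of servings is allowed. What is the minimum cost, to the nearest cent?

Cost per mg of calcium: Greek yogurt $0.0055, lentils $0.0128, brown rice $0.0143, tempeh $0.0209.
With no serving limits, use only Greek yogurt: 430 mg / 173 mg = 2.486 servings × $0.95 = $2.36.

$2.36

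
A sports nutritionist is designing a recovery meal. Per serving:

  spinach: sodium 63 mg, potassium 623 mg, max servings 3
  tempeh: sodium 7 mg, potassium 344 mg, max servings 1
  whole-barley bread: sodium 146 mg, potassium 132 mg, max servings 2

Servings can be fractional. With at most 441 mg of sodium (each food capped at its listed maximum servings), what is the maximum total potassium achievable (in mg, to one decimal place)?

2434.5 mg

Potassium per mg sodium: tempeh 49.14, spinach 9.889, whole-barley bread 0.9041.
Take 1 serving of tempeh: uses 7 mg sodium, +344.0 mg potassium (running total 344.0 mg).
Take 3 servings of spinach: uses 189 mg sodium, +1869.0 mg potassium (running total 2213.0 mg).
Take 1.678 servings of whole-barley bread: uses 245 mg sodium, +221.5 mg potassium (running total 2434.5 mg).
Filling greedily by potassium-per-mg sodium is optimal for one linear limit, giving 2434.5 mg.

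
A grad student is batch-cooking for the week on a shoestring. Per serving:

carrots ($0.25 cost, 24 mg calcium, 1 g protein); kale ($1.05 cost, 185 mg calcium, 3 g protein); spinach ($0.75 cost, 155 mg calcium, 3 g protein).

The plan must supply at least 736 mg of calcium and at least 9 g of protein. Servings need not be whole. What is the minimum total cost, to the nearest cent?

$3.56

The cheapest plan sits at a corner of the feasible region — with two constraints it uses at most two foods.
carrots only: max(736/24, 9/1) = 30.67 servings → $7.67.
kale only: max(736/185, 9/3) = 3.978 servings → $4.18.
spinach only: max(736/155, 9/3) = 4.748 servings → $3.56.
carrots + kale: intersection lies outside the first quadrant.
carrots + spinach: the both-tight solution has a negative serving — not a feasible corner.
kale + spinach: intersection lies outside the first quadrant.
So the least-cost plan costs $3.56.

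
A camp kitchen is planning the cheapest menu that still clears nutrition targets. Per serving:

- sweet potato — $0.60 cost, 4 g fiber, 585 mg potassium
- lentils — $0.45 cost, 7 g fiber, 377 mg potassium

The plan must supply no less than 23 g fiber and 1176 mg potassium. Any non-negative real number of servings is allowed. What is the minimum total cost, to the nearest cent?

$1.48

Compare the cost at each extreme point of the feasible region.
sweet potato only: max(23/4, 1176/585) = 5.75 servings → $3.45.
lentils only: max(23/7, 1176/377) = 3.286 servings → $1.48.
sweet potato + lentils: the both-tight solution has a negative serving — not a feasible corner.
The minimum over all feasible corners is $1.48.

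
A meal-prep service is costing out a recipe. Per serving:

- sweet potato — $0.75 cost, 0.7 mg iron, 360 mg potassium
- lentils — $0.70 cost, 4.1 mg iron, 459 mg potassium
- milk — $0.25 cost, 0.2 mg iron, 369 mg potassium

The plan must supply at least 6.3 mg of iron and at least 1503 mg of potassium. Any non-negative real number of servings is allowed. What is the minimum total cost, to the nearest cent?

Compare the cost at each extreme point of the feasible region.
sweet potato only: max(6.3/0.7, 1503/360) = 9 servings → $6.75.
lentils only: max(6.3/4.1, 1503/459) = 3.275 servings → $2.29.
milk only: max(6.3/0.2, 1503/369) = 31.5 servings → $7.88.
sweet potato + lentils with both tight: 2.832 servings and 1.053 servings → $2.86.
sweet potato + milk: the both-tight solution has a negative serving — not a feasible corner.
lentils + milk with both tight: 1.424 servings and 2.301 servings → $1.57.
The minimum over all feasible corners is $1.57.

$1.57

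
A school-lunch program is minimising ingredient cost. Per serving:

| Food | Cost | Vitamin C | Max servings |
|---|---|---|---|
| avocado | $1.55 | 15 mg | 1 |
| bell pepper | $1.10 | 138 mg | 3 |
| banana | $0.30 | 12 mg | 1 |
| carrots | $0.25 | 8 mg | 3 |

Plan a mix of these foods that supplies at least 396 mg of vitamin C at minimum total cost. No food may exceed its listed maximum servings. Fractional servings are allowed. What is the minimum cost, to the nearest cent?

Cost per mg of vitamin C: bell pepper $0.0080, banana $0.0250, carrots $0.0312, avocado $0.1033.
Take 2.87 servings of bell pepper: +396.0 mg vitamin C for $3.16 (total $3.16, still need 0.0 mg).
Filling from the cheapest source first is optimal under one linear minimum: $3.16.

$3.16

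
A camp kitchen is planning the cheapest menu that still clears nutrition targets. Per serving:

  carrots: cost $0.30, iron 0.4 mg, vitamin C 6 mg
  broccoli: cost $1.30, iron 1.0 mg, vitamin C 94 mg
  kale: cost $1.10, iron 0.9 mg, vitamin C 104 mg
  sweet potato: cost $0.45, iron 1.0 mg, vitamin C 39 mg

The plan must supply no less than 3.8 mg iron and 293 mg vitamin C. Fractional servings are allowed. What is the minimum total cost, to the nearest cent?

$3.17

Two binding constraints pin down two serving amounts, so the optimal mix uses at most two foods. The candidates are each food alone (scaled to the tighter of iron/vitamin C) and each pair with both constraints tight.
carrots only: max(3.8/0.4, 293/6) = 48.83 servings → $14.65.
broccoli only: max(3.8/1.0, 293/94) = 3.8 servings → $4.94.
kale only: max(3.8/0.9, 293/104) = 4.222 servings → $4.64.
sweet potato only: max(3.8/1.0, 293/39) = 7.513 servings → $3.38.
carrots + broccoli with both tight: 2.032 servings and 2.987 servings → $4.49.
carrots + kale with both tight: 3.633 servings and 2.608 servings → $3.96.
carrots + sweet potato with both targets exact would need a negative amount; discard.
broccoli + kale: intersection lies outside the first quadrant.
broccoli + sweet potato with both tight: 2.633 servings and 1.167 servings → $3.95.
kale + sweet potato with both tight: 2.102 servings and 1.909 servings → $3.17.
The minimum over all feasible corners is $3.17.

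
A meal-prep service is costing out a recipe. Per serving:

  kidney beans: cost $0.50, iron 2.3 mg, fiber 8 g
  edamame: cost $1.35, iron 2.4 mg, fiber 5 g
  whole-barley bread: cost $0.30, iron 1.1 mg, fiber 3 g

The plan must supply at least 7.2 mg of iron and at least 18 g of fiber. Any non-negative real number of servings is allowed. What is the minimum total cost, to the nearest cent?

Check every corner: each single food scaled to meet both minima, and each pair solved so both constraints bind.
kidney beans only: max(7.2/2.3, 18/8) = 3.13 servings → $1.57.
edamame only: max(7.2/2.4, 18/5) = 3.6 servings → $4.86.
whole-barley bread only: max(7.2/1.1, 18/3) = 6.545 servings → $1.96.
kidney beans + edamame with both tight: 0.9351 servings and 2.104 servings → $3.31.
kidney beans + whole-barley bread: intersection lies outside the first quadrant.
edamame + whole-barley bread with both tight: 1.059 servings and 4.235 servings → $2.70.
Cheapest feasible corner: $1.57.

$1.57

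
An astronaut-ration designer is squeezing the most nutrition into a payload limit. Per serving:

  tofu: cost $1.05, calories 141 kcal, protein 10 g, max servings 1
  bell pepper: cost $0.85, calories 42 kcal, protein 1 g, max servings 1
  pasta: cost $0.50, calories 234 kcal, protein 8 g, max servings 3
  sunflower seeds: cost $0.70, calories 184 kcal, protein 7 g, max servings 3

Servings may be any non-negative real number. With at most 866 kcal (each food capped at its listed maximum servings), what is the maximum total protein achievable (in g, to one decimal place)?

36.9 g

Protein per kcal: tofu 0.07092, sunflower seeds 0.03804, pasta 0.03419, bell pepper 0.02381.
Take 1 serving of tofu: uses 141 kcal, +10.0 g protein (running total 10.0 g).
Take 3 servings of sunflower seeds: uses 552 kcal, +21.0 g protein (running total 31.0 g).
Take 0.7393 servings of pasta: uses 173 kcal, +5.9 g protein (running total 36.9 g).
Greedy by best ratio exhausts the calories allowance optimally: 36.9 g.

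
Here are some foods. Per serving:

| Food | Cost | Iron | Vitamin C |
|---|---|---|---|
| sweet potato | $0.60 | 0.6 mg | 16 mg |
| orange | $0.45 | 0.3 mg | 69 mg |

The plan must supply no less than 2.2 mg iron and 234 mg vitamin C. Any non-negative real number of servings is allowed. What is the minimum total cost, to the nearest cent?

$2.63

sweet potato only: max(2.2/0.6, 234/16) = 14.62 servings → $8.78.
orange only: max(2.2/0.3, 234/69) = 7.333 servings → $3.30.
sweet potato + orange with both tight: 2.23 servings and 2.874 servings → $2.63.
Cheapest feasible corner: $2.63.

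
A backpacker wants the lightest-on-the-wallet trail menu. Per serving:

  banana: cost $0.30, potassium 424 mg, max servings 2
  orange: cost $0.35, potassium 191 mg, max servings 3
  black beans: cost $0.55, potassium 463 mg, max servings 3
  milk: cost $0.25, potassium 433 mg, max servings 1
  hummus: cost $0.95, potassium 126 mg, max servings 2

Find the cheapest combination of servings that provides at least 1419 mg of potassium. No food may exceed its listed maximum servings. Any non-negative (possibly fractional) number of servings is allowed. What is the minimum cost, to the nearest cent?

Cost per mg of potassium: milk $0.0006, banana $0.0007, black beans $0.0012, orange $0.0018, hummus $0.0075.
Take 1 serving of milk: +433.0 mg potassium for $0.25 (total $0.25, still need 986.0 mg).
Take 2 servings of banana: +848.0 mg potassium for $0.60 (total $0.85, still need 138.0 mg).
Take 0.2981 servings of black beans: +138.0 mg potassium for $0.16 (total $1.01, still need 0.0 mg).
Greedy by cheapest-per-mg is optimal for a single linear constraint, so the minimum cost is $1.01.

$1.01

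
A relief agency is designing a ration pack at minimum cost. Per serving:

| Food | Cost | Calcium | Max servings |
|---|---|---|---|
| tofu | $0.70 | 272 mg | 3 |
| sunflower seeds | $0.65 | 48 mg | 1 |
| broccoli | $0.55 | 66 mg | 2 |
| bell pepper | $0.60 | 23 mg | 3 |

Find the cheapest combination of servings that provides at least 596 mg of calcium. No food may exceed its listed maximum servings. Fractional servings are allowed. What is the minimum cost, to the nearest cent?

$1.53

Cost per mg of calcium: tofu $0.0026, broccoli $0.0083, sunflower seeds $0.0135, bell pepper $0.0261.
Take 2.191 servings of tofu: +596.0 mg calcium for $1.53 (total $1.53, still need 0.0 mg).
Filling from the cheapest source first is optimal under one linear minimum: $1.53.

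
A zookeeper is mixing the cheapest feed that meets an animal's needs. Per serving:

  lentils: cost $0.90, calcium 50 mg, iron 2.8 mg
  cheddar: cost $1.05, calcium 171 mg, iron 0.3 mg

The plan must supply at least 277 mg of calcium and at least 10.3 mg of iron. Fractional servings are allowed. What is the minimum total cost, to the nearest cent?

$3.85

Minimising a linear cost over {calcium ≥ 277, iron ≥ 10.3, servings ≥ 0} — the optimum is at a vertex, using one or two foods.
lentils only: max(277/50, 10.3/2.8) = 5.54 servings → $4.99.
cheddar only: max(277/171, 10.3/0.3) = 34.33 servings → $36.05.
lentils + cheddar with both tight: 3.618 servings and 0.5619 servings → $3.85.
The minimum over all feasible corners is $3.85.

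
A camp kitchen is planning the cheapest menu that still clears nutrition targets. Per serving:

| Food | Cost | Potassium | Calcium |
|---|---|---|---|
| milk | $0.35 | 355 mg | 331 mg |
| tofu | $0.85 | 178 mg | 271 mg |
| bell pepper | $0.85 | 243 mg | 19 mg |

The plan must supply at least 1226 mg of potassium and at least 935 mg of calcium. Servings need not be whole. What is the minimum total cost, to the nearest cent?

$1.21

This is a tiny linear program; its minimum lies at a vertex of the feasible set. List the vertices and price them.
milk only: max(1226/355, 935/331) = 3.454 servings → $1.21.
tofu only: max(1226/178, 935/271) = 6.888 servings → $5.85.
bell pepper only: max(1226/243, 935/19) = 49.21 servings → $41.83.
milk + tofu: intersection lies outside the first quadrant.
milk + bell pepper with both tight: 2.767 servings and 1.003 servings → $1.82.
tofu + bell pepper with both tight: 3.264 servings and 2.654 servings → $5.03.
Cheapest feasible corner: $1.21.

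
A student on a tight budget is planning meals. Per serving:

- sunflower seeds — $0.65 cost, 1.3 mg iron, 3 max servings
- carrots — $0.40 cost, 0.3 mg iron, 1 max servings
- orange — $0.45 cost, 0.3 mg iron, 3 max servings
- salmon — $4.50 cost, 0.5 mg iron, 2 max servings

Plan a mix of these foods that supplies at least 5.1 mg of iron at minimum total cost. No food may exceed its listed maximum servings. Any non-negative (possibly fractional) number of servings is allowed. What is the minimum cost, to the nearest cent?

$3.70

Cost per mg of iron: sunflower seeds $0.5000, carrots $1.3333, orange $1.5000, salmon $9.0000.
Take 3 servings of sunflower seeds: +3.9 mg iron for $1.95 (total $1.95, still need 1.2 mg).
Take 1 serving of carrots: +0.3 mg iron for $0.40 (total $2.35, still need 0.9 mg).
Take 3 servings of orange: +0.9 mg iron for $1.35 (total $3.70, still need 0.0 mg).
Greedy by cheapest-per-mg is optimal for a single linear constraint, so the minimum cost is $3.70.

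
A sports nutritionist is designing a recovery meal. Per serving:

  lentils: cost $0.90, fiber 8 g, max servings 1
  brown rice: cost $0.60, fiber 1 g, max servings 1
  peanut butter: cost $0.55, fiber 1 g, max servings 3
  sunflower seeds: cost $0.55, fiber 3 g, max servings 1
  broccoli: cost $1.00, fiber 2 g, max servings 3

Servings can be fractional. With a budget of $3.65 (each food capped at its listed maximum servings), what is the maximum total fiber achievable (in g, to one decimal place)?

15.4 g

Fiber per dollar: lentils 8.889, sunflower seeds 5.455, broccoli 2, peanut butter 1.818, brown rice 1.667.
Take 1 serving of lentils: spends $0.90, +8.0 g fiber (running total 8.0 g).
Take 1 serving of sunflower seeds: spends $0.55, +3.0 g fiber (running total 11.0 g).
Take 2.2 servings of broccoli: spends $2.20, +4.4 g fiber (running total 15.4 g).
Filling greedily by fiber-per-dollar is optimal for one linear limit, giving 15.4 g.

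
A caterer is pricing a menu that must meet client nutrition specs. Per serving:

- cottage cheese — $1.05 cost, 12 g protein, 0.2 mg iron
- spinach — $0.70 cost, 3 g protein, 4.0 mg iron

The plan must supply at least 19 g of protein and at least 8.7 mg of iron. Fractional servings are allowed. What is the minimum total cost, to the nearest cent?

$2.59

Check every corner: each single food scaled to meet both minima, and each pair solved so both constraints bind.
cottage cheese only: max(19/12, 8.7/0.2) = 43.5 servings → $45.67.
spinach only: max(19/3, 8.7/4.0) = 6.333 servings → $4.43.
cottage cheese + spinach with both tight: 1.053 servings and 2.122 servings → $2.59.
The minimum over all feasible corners is $2.59.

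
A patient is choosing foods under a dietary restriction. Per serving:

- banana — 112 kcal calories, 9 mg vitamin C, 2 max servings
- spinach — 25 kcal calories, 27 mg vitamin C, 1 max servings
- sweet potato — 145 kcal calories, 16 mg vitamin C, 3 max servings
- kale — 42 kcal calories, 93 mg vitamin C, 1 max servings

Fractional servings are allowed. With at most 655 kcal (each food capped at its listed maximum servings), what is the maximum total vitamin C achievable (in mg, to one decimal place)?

Vitamin C per kcal: kale 2.214, spinach 1.08, sweet potato 0.1103, banana 0.08036.
Take 1 serving of kale: uses 42 kcal, +93.0 mg vitamin C (running total 93.0 mg).
Take 1 serving of spinach: uses 25 kcal, +27.0 mg vitamin C (running total 120.0 mg).
Take 3 servings of sweet potato: uses 435 kcal, +48.0 mg vitamin C (running total 168.0 mg).
Take 1.366 servings of banana: uses 153 kcal, +12.3 mg vitamin C (running total 180.3 mg).
Greedy by best ratio exhausts the calories allowance optimally: 180.3 mg.

180.3 mg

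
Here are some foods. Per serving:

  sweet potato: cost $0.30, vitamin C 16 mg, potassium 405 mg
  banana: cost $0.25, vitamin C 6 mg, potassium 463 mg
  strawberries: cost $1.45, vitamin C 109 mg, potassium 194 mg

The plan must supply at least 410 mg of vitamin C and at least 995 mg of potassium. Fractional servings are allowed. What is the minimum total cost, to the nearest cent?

$5.52

A basic optimal solution has at most two foods positive. Try each food alone and each pair with both targets met exactly.
sweet potato only: max(410/16, 995/405) = 25.62 servings → $7.69.
banana only: max(410/6, 995/463) = 68.33 servings → $17.08.
strawberries only: max(410/109, 995/194) = 5.129 servings → $7.44.
sweet potato + banana with both targets exact would need a negative amount; discard.
sweet potato + strawberries with both tight: 0.7045 servings and 3.658 servings → $5.52.
banana + strawberries with both tight: 0.5865 servings and 3.729 servings → $5.55.
The minimum over all feasible corners is $5.52.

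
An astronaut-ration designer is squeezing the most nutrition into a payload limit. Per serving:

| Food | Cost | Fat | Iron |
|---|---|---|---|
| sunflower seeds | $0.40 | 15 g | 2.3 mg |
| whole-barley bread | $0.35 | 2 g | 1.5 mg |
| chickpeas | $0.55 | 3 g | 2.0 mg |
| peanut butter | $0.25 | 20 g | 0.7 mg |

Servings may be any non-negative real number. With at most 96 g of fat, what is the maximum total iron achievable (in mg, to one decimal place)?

Iron per g fat: whole-barley bread 0.75, chickpeas 0.6667, sunflower seeds 0.1533, peanut butter 0.035.
With no serving limits, spend the whole fat allowance on whole-barley bread: 96 g / 2 g × 1.5 mg = 72.0 mg.

72.0 mg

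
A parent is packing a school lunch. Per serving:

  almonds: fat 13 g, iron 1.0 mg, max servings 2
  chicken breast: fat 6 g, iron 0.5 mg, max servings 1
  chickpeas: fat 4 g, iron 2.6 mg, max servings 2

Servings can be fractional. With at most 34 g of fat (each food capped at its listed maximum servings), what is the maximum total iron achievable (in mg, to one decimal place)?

Iron per g fat: chickpeas 0.65, chicken breast 0.08333, almonds 0.07692.
Take 2 servings of chickpeas: uses 8 g fat, +5.2 mg iron (running total 5.2 mg).
Take 1 serving of chicken breast: uses 6 g fat, +0.5 mg iron (running total 5.7 mg).
Take 1.538 servings of almonds: uses 20 g fat, +1.5 mg iron (running total 7.2 mg).
Greedy by best ratio exhausts the fat allowance optimally: 7.2 mg.

7.2 mg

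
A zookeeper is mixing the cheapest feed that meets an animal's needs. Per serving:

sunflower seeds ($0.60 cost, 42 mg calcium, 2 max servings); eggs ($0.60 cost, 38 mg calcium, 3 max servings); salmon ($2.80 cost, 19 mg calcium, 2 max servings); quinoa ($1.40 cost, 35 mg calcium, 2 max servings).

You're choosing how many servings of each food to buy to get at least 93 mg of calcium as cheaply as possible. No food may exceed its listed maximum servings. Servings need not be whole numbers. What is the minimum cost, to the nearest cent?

$1.34

Cost per mg of calcium: sunflower seeds $0.0143, eggs $0.0158, quinoa $0.0400, salmon $0.1474.
Take 2 servings of sunflower seeds: +84.0 mg calcium for $1.20 (total $1.20, still need 9.0 mg).
Take 0.2368 servings of eggs: +9.0 mg calcium for $0.14 (total $1.34, still need 0.0 mg).
Greedy by cheapest-per-mg is optimal for a single linear constraint, so the minimum cost is $1.34.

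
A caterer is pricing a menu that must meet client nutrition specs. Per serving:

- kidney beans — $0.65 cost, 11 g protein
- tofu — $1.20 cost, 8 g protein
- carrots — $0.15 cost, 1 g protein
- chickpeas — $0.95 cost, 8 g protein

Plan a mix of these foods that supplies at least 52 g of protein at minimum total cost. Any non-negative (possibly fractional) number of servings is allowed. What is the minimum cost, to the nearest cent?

$3.07

Cost per g of protein: kidney beans $0.0591, chickpeas $0.1187, tofu $0.1500, carrots $0.1500.
With no serving limits, use only kidney beans: 52 g / 11 g = 4.727 servings × $0.65 = $3.07.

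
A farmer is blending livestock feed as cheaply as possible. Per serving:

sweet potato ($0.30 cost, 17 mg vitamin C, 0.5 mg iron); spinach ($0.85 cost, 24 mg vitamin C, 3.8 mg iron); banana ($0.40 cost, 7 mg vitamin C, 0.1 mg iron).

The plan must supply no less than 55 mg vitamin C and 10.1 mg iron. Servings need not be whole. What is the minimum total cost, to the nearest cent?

Check every corner: each single food scaled to meet both minima, and each pair solved so both constraints bind.
sweet potato only: max(55/17, 10.1/0.5) = 20.2 servings → $6.06.
spinach only: max(55/24, 10.1/3.8) = 2.658 servings → $2.26.
banana only: max(55/7, 10.1/0.1) = 101 servings → $40.40.
sweet potato + spinach with both targets exact would need a negative amount; discard.
sweet potato + banana: intersection lies outside the first quadrant.
spinach + banana with both targets exact would need a negative amount; discard.
The minimum over all feasible corners is $2.26.

$2.26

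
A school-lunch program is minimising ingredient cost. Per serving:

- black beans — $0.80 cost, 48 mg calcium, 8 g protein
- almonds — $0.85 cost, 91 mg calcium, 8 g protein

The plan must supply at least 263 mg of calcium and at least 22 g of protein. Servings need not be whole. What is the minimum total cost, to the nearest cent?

At the optimum either one food covers both requirements or two foods hit both targets exactly; no other combination can be cheaper.
black beans only: max(263/48, 22/8) = 5.479 servings → $4.38.
almonds only: max(263/91, 22/8) = 2.89 servings → $2.46.
black beans + almonds: intersection lies outside the first quadrant.
Cheapest feasible corner: $2.46.

$2.46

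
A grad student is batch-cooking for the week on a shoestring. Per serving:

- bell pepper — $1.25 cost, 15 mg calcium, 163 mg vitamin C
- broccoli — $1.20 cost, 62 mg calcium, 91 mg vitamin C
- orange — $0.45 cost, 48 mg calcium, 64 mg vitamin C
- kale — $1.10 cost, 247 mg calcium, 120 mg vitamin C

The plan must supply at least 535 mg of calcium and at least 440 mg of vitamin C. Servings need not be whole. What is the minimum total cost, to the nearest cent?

$3.43

Minimising a linear cost over {calcium ≥ 535, vitamin C ≥ 440, servings ≥ 0} — the optimum is at a vertex, using one or two foods.
bell pepper only: max(535/15, 440/163) = 35.67 servings → $44.58.
broccoli only: max(535/62, 440/91) = 8.629 servings → $10.35.
orange only: max(535/48, 440/64) = 11.15 servings → $5.02.
kale only: max(535/247, 440/120) = 3.667 servings → $4.03.
bell pepper + broccoli: intersection lies outside the first quadrant.
bell pepper + orange: intersection lies outside the first quadrant.
bell pepper + kale with both tight: 1.156 servings and 2.096 servings → $3.75.
broccoli + orange: intersection lies outside the first quadrant.
broccoli + kale with both tight: 2.958 servings and 1.423 servings → $5.12.
orange + kale with both tight: 4.427 servings and 1.306 servings → $3.43.
The minimum over all feasible corners is $3.43.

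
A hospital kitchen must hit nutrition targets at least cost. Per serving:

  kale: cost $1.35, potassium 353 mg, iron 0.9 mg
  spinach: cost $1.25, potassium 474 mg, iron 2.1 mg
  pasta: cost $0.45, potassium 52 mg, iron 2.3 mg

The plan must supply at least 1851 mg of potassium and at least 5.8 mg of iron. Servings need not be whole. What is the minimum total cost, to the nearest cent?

$4.88

Two binding constraints pin down two serving amounts, so the optimal mix uses at most two foods. The candidates are each food alone (scaled to the tighter of potassium/iron) and each pair with both constraints tight.
kale only: max(1851/353, 5.8/0.9) = 6.444 servings → $8.70.
spinach only: max(1851/474, 5.8/2.1) = 3.905 servings → $4.88.
pasta only: max(1851/52, 5.8/2.3) = 35.6 servings → $16.02.
kale + spinach with both tight: 3.616 servings and 1.212 servings → $6.40.
kale + pasta with both tight: 5.17 servings and 0.4986 servings → $7.20.
spinach + pasta with both targets exact would need a negative amount; discard.
The minimum over all feasible corners is $4.88.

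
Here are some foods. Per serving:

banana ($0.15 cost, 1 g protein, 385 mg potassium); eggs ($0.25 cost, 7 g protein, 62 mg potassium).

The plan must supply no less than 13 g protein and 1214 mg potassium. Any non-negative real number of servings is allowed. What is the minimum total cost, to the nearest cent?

$0.80

Compare the cost at each extreme point of the feasible region.
banana only: max(13/1, 1214/385) = 13 servings → $1.95.
eggs only: max(13/7, 1214/62) = 19.58 servings → $4.90.
banana + eggs with both tight: 2.921 servings and 1.44 servings → $0.80.
The minimum over all feasible corners is $0.80.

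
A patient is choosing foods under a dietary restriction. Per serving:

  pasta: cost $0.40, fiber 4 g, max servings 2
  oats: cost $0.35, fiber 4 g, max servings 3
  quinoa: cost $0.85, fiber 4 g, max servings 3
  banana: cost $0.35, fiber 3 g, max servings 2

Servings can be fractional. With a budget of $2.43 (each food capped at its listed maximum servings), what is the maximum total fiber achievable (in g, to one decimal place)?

Fiber per dollar: oats 11.43, pasta 10, banana 8.571, quinoa 4.706.
Take 3 servings of oats: spends $1.05, +12.0 g fiber (running total 12.0 g).
Take 2 servings of pasta: spends $0.80, +8.0 g fiber (running total 20.0 g).
Take 1.657 servings of banana: spends $0.58, +5.0 g fiber (running total 25.0 g).
Greedy by best ratio exhausts the cost allowance optimally: 25.0 g.

25.0 g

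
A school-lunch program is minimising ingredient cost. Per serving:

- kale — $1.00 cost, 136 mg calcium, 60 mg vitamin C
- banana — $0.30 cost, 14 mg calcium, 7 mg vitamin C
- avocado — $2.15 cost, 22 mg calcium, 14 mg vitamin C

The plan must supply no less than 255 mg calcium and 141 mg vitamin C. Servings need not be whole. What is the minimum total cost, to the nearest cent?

$2.35

A basic optimal solution has at most two foods positive. Try each food alone and each pair with both targets met exactly.
kale only: max(255/136, 141/60) = 2.35 servings → $2.35.
banana only: max(255/14, 141/7) = 20.14 servings → $6.04.
avocado only: max(255/22, 141/14) = 11.59 servings → $24.92.
kale + banana: intersection lies outside the first quadrant.
kale + avocado with both tight: 0.8014 servings and 6.637 servings → $15.07.
banana + avocado with both tight: 11.14 servings and 4.5 servings → $13.02.
So the least-cost plan costs $2.35.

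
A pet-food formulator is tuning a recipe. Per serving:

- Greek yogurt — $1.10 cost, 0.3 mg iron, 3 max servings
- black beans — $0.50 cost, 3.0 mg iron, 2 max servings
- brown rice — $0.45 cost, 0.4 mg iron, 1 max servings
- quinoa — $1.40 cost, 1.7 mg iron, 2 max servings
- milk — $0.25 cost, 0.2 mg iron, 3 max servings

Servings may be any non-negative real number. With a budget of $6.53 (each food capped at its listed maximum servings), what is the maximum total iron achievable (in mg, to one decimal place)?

10.8 mg

Iron per dollar: black beans 6, quinoa 1.214, brown rice 0.8889, milk 0.8, Greek yogurt 0.2727.
Take 2 servings of black beans: spends $1.00, +6.0 mg iron (running total 6.0 mg).
Take 2 servings of quinoa: spends $2.80, +3.4 mg iron (running total 9.4 mg).
Take 1 serving of brown rice: spends $0.45, +0.4 mg iron (running total 9.8 mg).
Take 3 servings of milk: spends $0.75, +0.6 mg iron (running total 10.4 mg).
Take 1.391 servings of Greek yogurt: spends $1.53, +0.4 mg iron (running total 10.8 mg).
Filling greedily by iron-per-dollar is optimal for one linear limit, giving 10.8 mg.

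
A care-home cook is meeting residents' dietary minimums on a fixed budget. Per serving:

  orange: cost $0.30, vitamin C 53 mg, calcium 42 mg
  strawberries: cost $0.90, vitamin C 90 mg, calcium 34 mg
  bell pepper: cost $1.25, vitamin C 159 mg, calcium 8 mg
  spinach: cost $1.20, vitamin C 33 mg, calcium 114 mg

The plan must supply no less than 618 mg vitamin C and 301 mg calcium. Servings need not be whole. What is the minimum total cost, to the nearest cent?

$3.50

Minimising a linear cost over {vitamin C ≥ 618, calcium ≥ 301, servings ≥ 0} — the optimum is at a vertex, using one or two foods.
orange only: max(618/53, 301/42) = 11.66 servings → $3.50.
strawberries only: max(618/90, 301/34) = 8.853 servings → $7.97.
bell pepper only: max(618/159, 301/8) = 37.62 servings → $47.03.
spinach only: max(618/33, 301/114) = 18.73 servings → $22.47.
orange + strawberries with both tight: 3.073 servings and 5.057 servings → $5.47.
orange + bell pepper with both tight: 6.862 servings and 1.599 servings → $4.06.
orange + spinach: intersection lies outside the first quadrant.
strawberries + bell pepper: intersection lies outside the first quadrant.
strawberries + spinach with both tight: 6.623 servings and 0.6651 servings → $6.76.
bell pepper + spinach with both tight: 3.388 servings and 2.403 servings → $7.12.
The minimum over all feasible corners is $3.50.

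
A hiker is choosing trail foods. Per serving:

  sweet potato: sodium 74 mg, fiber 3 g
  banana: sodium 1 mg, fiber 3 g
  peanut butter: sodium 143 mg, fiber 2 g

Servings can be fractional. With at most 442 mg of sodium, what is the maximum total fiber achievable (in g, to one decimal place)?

1326.0 g

Fiber per mg sodium: banana 3, sweet potato 0.04054, peanut butter 0.01399.
With no serving limits, spend the whole sodium allowance on banana: 442 mg / 1 mg × 3 g = 1326.0 g.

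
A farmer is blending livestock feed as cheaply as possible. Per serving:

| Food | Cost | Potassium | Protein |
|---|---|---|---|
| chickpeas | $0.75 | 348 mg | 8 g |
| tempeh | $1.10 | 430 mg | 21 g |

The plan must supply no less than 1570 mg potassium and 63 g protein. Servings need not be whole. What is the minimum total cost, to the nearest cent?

$3.80

chickpeas only: max(1570/348, 63/8) = 7.875 servings → $5.91.
tempeh only: max(1570/430, 63/21) = 3.651 servings → $4.02.
chickpeas + tempeh with both tight: 1.52 servings and 2.421 servings → $3.80.
So the least-cost plan costs $3.80.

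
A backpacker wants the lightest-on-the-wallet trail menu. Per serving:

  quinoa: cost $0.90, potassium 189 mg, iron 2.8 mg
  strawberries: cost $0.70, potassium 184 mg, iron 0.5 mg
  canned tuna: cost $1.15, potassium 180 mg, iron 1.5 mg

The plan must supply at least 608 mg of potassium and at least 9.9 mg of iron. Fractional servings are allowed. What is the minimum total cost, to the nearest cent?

$3.18

Two binding constraints pin down two serving amounts, so the optimal mix uses at most two foods. The candidates are each food alone (scaled to the tighter of potassium/iron) and each pair with both constraints tight.
quinoa only: max(608/189, 9.9/2.8) = 3.536 servings → $3.18.
strawberries only: max(608/184, 9.9/0.5) = 19.8 servings → $13.86.
canned tuna only: max(608/180, 9.9/1.5) = 6.6 servings → $7.59.
quinoa + strawberries with both targets exact would need a negative amount; discard.
quinoa + canned tuna with both targets exact would need a negative amount; discard.
strawberries + canned tuna: intersection lies outside the first quadrant.
Cheapest feasible corner: $3.18.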